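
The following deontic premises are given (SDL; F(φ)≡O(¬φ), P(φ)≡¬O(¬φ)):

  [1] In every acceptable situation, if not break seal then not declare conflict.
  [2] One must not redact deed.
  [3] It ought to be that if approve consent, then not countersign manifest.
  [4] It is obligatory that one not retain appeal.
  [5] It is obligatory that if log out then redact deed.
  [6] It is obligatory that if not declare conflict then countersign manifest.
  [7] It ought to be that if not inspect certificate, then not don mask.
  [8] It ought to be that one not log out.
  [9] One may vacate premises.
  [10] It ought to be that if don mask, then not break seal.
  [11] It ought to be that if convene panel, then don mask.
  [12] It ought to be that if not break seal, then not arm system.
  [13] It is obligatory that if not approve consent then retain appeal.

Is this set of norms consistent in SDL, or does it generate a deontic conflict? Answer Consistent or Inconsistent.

Premise 5 is O(log_out → redact_deed), but O(log_out) is not derivable from the premises, so it does not yield O(redact_deed).
So O(redact_deed) is not derivable, and the apparent clash with O(¬redact_deed) does not arise.
A world satisfying every obligation exists (e.g. approve_consent=true, arm_system=false, break_seal=true, convene_panel=false, countersign_manifest=false, declare_conflict=true, don_mask=false, inspect_certificate=false, log_out=false, redact_deed=false, retain_appeal=false, vacate_premises=false); no atom is both obligatory and forbidden, so the set is consistent.

Consistent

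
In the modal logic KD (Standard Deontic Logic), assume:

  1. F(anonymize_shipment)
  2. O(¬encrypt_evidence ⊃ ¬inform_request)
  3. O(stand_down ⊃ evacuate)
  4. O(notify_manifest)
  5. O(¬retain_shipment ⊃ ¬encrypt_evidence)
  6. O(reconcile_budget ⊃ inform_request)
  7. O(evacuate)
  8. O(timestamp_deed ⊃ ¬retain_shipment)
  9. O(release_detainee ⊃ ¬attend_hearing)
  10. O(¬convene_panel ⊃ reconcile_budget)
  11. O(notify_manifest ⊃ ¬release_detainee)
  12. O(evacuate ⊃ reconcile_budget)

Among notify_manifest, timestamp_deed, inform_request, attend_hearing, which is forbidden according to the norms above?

timestamp_deed

Premise 7 states O(evacuate) outright.
From O(evacuate) and premise 12, O(evacuate ⊃ reconcile_budget), we obtain O(reconcile_budget).
With premise 6, O(reconcile_budget ⊃ inform_request), the K-axiom yields O(inform_request).
Premise 2, O(¬encrypt_evidence ⊃ ¬inform_request), contraposes to O(inform_request ⊃ encrypt_evidence); with O(inform_request) we get O(encrypt_evidence).
The contrapositive of premise 5 (O(¬retain_shipment ⊃ ¬encrypt_evidence)) is O(encrypt_evidence ⊃ retain_shipment), and O(encrypt_evidence) is already established, so O(retain_shipment).
Premise 8 is O(timestamp_deed ⊃ ¬retain_shipment); contrapositively O(retain_shipment ⊃ ¬timestamp_deed). Since O(retain_shipment) holds, K gives O(¬timestamp_deed).
So O(¬timestamp_deed) holds, i.e. timestamp_deed is forbidden. None of the other listed options is forbidden under the premises.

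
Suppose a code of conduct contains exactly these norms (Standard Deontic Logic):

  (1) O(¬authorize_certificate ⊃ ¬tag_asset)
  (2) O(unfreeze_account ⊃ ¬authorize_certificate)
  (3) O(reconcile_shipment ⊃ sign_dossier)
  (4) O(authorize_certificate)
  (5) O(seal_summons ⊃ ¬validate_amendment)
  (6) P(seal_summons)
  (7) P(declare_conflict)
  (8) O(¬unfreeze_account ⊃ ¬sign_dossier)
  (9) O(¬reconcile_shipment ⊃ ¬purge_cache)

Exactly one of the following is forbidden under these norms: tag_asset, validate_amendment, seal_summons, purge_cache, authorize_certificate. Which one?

Premise 4 gives O(authorize_certificate).
The contrapositive of premise 2 (O(unfreeze_account ⊃ ¬authorize_certificate)) is O(authorize_certificate ⊃ ¬unfreeze_account), and O(authorize_certificate) is already established, so O(¬unfreeze_account).
Premise 8 is O(¬unfreeze_account ⊃ ¬sign_dossier); since O(¬unfreeze_account), deontic closure gives O(¬sign_dossier).
The contrapositive of premise 3 (O(reconcile_shipment ⊃ sign_dossier)) is O(¬sign_dossier ⊃ ¬reconcile_shipment), and O(¬sign_dossier) is already established, so O(¬reconcile_shipment).
Premise 9 is O(¬reconcile_shipment ⊃ ¬purge_cache); since O(¬reconcile_shipment), deontic closure gives O(¬purge_cache).
So O(¬purge_cache) holds, i.e. purge_cache is forbidden. None of the other listed options is forbidden under the premises.

purge_cache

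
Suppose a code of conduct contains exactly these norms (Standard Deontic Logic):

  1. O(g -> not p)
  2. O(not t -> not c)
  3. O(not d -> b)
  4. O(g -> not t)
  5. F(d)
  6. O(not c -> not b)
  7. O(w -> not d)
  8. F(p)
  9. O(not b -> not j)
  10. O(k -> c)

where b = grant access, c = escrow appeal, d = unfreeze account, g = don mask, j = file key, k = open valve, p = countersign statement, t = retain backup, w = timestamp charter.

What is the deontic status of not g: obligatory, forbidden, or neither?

Obligatory

Premise 5 is F(d), i.e. O(not d).
Applying K to premise 3 (O(not d -> b)) and O(not d) yields O(b).
Premise 6 is O(not c -> not b); contrapositively O(b -> c). Since O(b) holds, K gives O(c).
Premise 2, O(not t -> not c), contraposes to O(c -> t); with O(c) we get O(t).
Premise 4 is O(g -> not t); contrapositively O(t -> not g). Since O(t) holds, K gives O(not g).
Premises 1, 7, 8, 9, 10 do not contribute to this derivation.
Hence not g is obligatory.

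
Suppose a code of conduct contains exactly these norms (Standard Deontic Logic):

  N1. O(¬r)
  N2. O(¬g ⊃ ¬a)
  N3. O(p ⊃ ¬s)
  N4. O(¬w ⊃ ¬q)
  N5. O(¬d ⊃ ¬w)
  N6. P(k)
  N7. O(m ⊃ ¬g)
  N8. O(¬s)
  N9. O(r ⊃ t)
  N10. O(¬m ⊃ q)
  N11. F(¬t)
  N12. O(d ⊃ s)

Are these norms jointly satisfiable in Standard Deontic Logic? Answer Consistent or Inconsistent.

Consistent

Premise 9 is O(r ⊃ t); even if O(t) held, inferring O(r) would be affirming the consequent — invalid.
So O(r) is not derivable, and the apparent clash with O(¬r) does not arise.
A world satisfying every obligation exists (e.g. a=false, d=false, g=false, k=false, m=true, p=false, q=false, r=false, s=false, t=true, w=false); no atom is both obligatory and forbidden, so the set is consistent.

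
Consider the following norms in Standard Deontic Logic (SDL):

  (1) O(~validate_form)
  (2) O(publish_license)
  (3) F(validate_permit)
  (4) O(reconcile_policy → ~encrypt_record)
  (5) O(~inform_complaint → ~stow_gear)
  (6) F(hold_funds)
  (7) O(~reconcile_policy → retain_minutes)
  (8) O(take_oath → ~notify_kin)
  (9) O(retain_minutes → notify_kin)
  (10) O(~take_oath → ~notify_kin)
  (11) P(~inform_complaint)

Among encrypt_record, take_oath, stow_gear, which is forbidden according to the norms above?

encrypt_record

By case analysis on take_oath: premise 8 gives O(take_oath → ~notify_kin) and premise 10 gives O(~take_oath → ~notify_kin), so O(~notify_kin) either way.
The contrapositive of premise 9 (O(retain_minutes → notify_kin)) is O(~notify_kin → ~retain_minutes), and O(~notify_kin) is already established, so O(~retain_minutes).
The contrapositive of premise 7 (O(~reconcile_policy → retain_minutes)) is O(~retain_minutes → reconcile_policy), and O(~retain_minutes) is already established, so O(reconcile_policy).
Premise 4 is O(reconcile_policy → ~encrypt_record); since O(reconcile_policy), deontic closure gives O(~encrypt_record).
So O(~encrypt_record) holds, i.e. encrypt_record is forbidden. None of the other listed options is forbidden under the premises.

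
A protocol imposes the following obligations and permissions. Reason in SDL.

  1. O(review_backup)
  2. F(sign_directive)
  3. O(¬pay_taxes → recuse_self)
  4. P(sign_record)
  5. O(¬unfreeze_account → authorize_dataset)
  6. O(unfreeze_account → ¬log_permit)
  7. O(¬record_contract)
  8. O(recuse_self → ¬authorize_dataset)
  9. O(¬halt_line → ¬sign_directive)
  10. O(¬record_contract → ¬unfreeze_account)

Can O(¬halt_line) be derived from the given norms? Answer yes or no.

Premise 9 is O(¬halt_line → ¬sign_directive); even if O(¬sign_directive) held, inferring O(¬halt_line) would be affirming the consequent — invalid.
No other premise forces O(¬halt_line). An ideal world satisfying every premise can still have ¬halt_line false, so O(¬halt_line) is not derivable.

No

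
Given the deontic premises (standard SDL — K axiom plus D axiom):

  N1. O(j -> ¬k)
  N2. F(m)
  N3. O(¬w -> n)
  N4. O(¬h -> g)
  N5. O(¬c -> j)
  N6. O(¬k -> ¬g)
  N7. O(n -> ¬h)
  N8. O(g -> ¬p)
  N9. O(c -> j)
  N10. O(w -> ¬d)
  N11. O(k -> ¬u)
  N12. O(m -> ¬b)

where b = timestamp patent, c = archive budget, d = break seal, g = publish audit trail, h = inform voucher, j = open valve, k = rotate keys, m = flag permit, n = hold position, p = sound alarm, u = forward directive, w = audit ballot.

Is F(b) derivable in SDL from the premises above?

No

Premise 12 is O(m -> ¬b), but O(m) is not derivable from the premises, so it does not yield O(¬b).
No other premise forces O(¬b). An ideal world satisfying every premise can still have b true, so F(b) is not derivable.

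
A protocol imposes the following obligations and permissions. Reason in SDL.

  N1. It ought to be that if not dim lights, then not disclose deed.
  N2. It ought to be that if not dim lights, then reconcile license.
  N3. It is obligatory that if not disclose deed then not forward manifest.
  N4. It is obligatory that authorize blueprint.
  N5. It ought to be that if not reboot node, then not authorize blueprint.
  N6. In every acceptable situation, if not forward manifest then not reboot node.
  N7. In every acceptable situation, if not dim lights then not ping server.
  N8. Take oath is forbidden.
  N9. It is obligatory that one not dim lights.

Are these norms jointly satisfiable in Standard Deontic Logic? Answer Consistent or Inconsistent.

Inconsistent

Premise 4 gives O(authorize_blueprint).
Premise 5, O(¬reboot_node → ¬authorize_blueprint), contraposes to O(authorize_blueprint → reboot_node); with O(authorize_blueprint) we get O(reboot_node).
Premise 6, O(¬forward_manifest → ¬reboot_node), contraposes to O(reboot_node → forward_manifest); with O(reboot_node) we get O(forward_manifest).
The contrapositive of premise 3 (O(¬disclose_deed → ¬forward_manifest)) is O(forward_manifest → disclose_deed), and O(forward_manifest) is already established, so O(disclose_deed).
Premise 1, O(¬dim_lights → ¬disclose_deed), contraposes to O(disclose_deed → dim_lights); with O(disclose_deed) we get O(dim_lights).
But premise 9 directly asserts O(¬dim_lights).
We now have both O(dim_lights) and O(¬dim_lights) — dim_lights is simultaneously obligatory and forbidden, violating the D-axiom.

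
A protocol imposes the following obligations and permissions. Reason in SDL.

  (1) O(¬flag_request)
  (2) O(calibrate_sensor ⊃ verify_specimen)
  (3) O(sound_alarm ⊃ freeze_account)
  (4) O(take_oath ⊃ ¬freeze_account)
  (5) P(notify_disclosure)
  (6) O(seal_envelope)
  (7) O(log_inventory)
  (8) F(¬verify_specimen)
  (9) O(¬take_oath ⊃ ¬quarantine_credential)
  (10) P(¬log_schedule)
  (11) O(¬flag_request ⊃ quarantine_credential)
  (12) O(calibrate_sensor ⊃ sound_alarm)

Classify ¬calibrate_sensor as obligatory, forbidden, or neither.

Premise 1 gives O(¬flag_request).
Applying K to premise 11 (O(¬flag_request ⊃ quarantine_credential)) and O(¬flag_request) yields O(quarantine_credential).
Premise 9, O(¬take_oath ⊃ ¬quarantine_credential), contraposes to O(quarantine_credential ⊃ take_oath); with O(quarantine_credential) we get O(take_oath).
Applying K to premise 4 (O(take_oath ⊃ ¬freeze_account)) and O(take_oath) yields O(¬freeze_account).
Premise 3, O(sound_alarm ⊃ freeze_account), contraposes to O(¬freeze_account ⊃ ¬sound_alarm); with O(¬freeze_account) we get O(¬sound_alarm).
Premise 12 is O(calibrate_sensor ⊃ sound_alarm); contrapositively O(¬sound_alarm ⊃ ¬calibrate_sensor). Since O(¬sound_alarm) holds, K gives O(¬calibrate_sensor).
Premises 2, 5, 6, 7, 8, 10 do not contribute to this derivation.
Hence ¬calibrate_sensor is obligatory.

Obligatory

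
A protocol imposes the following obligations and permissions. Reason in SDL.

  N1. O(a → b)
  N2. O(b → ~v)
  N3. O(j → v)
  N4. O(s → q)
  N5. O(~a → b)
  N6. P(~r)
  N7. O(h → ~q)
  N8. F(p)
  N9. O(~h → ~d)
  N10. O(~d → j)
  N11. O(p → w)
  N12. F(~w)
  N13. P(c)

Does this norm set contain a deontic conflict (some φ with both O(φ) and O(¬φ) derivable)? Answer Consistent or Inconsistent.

Consistent

Premise 11 is O(p → w); even if O(w) held, inferring O(p) would be affirming the consequent — invalid.
So O(p) is not derivable, and the apparent clash with O(~p) does not arise.
A world satisfying every obligation exists (e.g. a=false, b=true, c=false, d=true, h=true, j=false, p=false, q=false, r=false, s=false, v=false, w=true); no atom is both obligatory and forbidden, so the set is consistent.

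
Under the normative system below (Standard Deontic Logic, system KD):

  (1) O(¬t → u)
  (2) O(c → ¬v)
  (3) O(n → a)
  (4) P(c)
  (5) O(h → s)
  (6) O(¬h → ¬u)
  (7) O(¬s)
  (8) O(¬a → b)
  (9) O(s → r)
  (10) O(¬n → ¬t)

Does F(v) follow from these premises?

Premise 2 is O(c → ¬v), but O(c) is not derivable from the premises (the permission P(c) asserts only ¬O(¬c), not O(c)), so it does not yield O(¬v).
No other premise forces O(¬v). An ideal world satisfying every premise can still have v true, so F(v) is not derivable.

No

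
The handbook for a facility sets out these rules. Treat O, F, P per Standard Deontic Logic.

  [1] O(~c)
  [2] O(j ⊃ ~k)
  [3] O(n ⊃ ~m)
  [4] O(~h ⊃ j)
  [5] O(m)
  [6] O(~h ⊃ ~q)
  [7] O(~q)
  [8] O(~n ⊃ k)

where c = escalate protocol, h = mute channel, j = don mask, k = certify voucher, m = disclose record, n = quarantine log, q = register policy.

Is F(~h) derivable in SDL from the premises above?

Yes

From premise 5 we have O(m).
Premise 3, O(n ⊃ ~m), contraposes to O(m ⊃ ~n); with O(m) we get O(~n).
Premise 8 is O(~n ⊃ k); since O(~n), deontic closure gives O(k).
The contrapositive of premise 2 (O(j ⊃ ~k)) is O(k ⊃ ~j), and O(k) is already established, so O(~j).
The contrapositive of premise 4 (O(~h ⊃ j)) is O(~j ⊃ h), and O(~j) is already established, so O(h).
Premises 1, 6, 7 do not contribute to this derivation.
So O(h) holds, i.e. F(~h). The claim follows.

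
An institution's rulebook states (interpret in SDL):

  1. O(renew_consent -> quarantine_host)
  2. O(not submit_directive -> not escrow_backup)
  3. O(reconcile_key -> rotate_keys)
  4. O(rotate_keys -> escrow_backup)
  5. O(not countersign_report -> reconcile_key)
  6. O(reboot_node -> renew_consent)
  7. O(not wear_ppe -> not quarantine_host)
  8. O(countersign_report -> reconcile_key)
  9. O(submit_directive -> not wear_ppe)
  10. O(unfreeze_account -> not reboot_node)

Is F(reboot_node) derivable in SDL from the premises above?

Premises 8 and 5 are O(countersign_report -> reconcile_key) and O(not countersign_report -> reconcile_key); every ideal world satisfies countersign_report or not countersign_report, so in either case reconcile_key holds — hence O(reconcile_key).
Premise 3 is O(reconcile_key -> rotate_keys); since O(reconcile_key), deontic closure gives O(rotate_keys).
From O(rotate_keys) and premise 4, O(rotate_keys -> escrow_backup), we obtain O(escrow_backup).
Premise 2, O(not submit_directive -> not escrow_backup), contraposes to O(escrow_backup -> submit_directive); with O(escrow_backup) we get O(submit_directive).
Applying K to premise 9 (O(submit_directive -> not wear_ppe)) and O(submit_directive) yields O(not wear_ppe).
From O(not wear_ppe) and premise 7, O(not wear_ppe -> not quarantine_host), we obtain O(not quarantine_host).
The contrapositive of premise 1 (O(renew_consent -> quarantine_host)) is O(not quarantine_host -> not renew_consent), and O(not quarantine_host) is already established, so O(not renew_consent).
Premise 6, O(reboot_node -> renew_consent), contraposes to O(not renew_consent -> not reboot_node); with O(not renew_consent) we get O(not reboot_node).
Premise 10 does not contribute to this derivation.
So O(not reboot_node) holds, i.e. F(reboot_node). The claim follows.

Yes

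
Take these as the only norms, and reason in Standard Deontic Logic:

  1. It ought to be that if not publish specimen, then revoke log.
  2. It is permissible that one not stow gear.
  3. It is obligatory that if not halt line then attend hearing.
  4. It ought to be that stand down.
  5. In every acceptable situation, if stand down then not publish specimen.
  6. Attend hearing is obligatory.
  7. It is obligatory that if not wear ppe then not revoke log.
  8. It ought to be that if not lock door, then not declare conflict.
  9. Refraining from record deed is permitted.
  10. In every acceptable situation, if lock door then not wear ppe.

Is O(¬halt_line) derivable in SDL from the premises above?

Premise 3 is O(¬halt_line → attend_hearing); even if O(attend_hearing) held, inferring O(¬halt_line) would be affirming the consequent — invalid.
No other premise forces O(¬halt_line). An ideal world satisfying every premise can still have ¬halt_line false, so O(¬halt_line) is not derivable.

No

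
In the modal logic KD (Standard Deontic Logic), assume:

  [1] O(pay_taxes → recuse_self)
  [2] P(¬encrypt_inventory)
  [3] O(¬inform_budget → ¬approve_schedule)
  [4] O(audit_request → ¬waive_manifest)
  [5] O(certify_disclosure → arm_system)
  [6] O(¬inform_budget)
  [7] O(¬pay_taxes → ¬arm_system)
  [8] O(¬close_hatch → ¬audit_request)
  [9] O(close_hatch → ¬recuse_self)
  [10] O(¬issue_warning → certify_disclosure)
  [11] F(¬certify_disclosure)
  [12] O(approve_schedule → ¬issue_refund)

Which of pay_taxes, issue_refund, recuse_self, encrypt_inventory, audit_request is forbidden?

Premise 11, F(¬certify_disclosure), is equivalent to O(certify_disclosure).
Applying K to premise 5 (O(certify_disclosure → arm_system)) and O(certify_disclosure) yields O(arm_system).
The contrapositive of premise 7 (O(¬pay_taxes → ¬arm_system)) is O(arm_system → pay_taxes), and O(arm_system) is already established, so O(pay_taxes).
With premise 1, O(pay_taxes → recuse_self), the K-axiom yields O(recuse_self).
The contrapositive of premise 9 (O(close_hatch → ¬recuse_self)) is O(recuse_self → ¬close_hatch), and O(recuse_self) is already established, so O(¬close_hatch).
From O(¬close_hatch) and premise 8, O(¬close_hatch → ¬audit_request), we obtain O(¬audit_request).
So O(¬audit_request) holds, i.e. audit_request is forbidden. None of the other listed options is forbidden under the premises.

audit_request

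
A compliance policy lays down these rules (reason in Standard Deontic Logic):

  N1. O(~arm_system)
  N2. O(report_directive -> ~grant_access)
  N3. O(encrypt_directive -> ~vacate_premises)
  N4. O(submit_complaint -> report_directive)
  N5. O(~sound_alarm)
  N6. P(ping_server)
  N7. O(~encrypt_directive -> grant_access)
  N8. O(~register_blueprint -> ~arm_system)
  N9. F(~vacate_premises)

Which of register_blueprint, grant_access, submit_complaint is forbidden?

F(~vacate_premises) at premise 9 means O(vacate_premises).
The contrapositive of premise 3 (O(encrypt_directive -> ~vacate_premises)) is O(vacate_premises -> ~encrypt_directive), and O(vacate_premises) is already established, so O(~encrypt_directive).
Applying K to premise 7 (O(~encrypt_directive -> grant_access)) and O(~encrypt_directive) yields O(grant_access).
The contrapositive of premise 2 (O(report_directive -> ~grant_access)) is O(grant_access -> ~report_directive), and O(grant_access) is already established, so O(~report_directive).
Premise 4 is O(submit_complaint -> report_directive); contrapositively O(~report_directive -> ~submit_complaint). Since O(~report_directive) holds, K gives O(~submit_complaint).
So O(~submit_complaint) holds, i.e. submit_complaint is forbidden. None of the other listed options is forbidden under the premises.

submit_complaint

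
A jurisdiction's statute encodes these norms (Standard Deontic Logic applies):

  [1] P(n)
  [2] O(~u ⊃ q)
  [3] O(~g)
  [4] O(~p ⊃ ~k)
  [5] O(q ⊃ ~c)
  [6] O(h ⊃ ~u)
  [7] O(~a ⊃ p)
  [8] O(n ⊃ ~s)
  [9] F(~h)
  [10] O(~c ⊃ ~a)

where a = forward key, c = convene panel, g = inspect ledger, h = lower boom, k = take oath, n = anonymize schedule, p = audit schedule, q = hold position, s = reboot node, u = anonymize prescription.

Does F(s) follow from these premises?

Premise 8 is O(n ⊃ ~s), but O(n) is not derivable from the premises (the permission P(n) asserts only ~O(~n), not O(n)), so it does not yield O(~s).
No other premise forces O(~s). An ideal world satisfying every premise can still have s true, so F(s) is not derivable.

No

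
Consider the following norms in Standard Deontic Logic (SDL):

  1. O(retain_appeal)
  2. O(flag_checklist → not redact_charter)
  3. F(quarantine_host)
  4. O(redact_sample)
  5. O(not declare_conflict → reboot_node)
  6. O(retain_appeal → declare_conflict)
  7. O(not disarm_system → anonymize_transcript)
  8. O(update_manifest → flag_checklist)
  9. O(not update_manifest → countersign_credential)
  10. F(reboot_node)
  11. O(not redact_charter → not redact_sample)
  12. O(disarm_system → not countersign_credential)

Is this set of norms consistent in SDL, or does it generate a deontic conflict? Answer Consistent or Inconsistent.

Consistent

Premise 5 is O(not declare_conflict → reboot_node), but O(not declare_conflict) is not derivable from the premises, so it does not yield O(reboot_node).
So O(reboot_node) is not derivable, and the apparent clash with O(not reboot_node) does not arise.
A world satisfying every obligation exists (e.g. anonymize_transcript=true, countersign_credential=true, declare_conflict=true, disarm_system=false, flag_checklist=false, quarantine_host=false, reboot_node=false, redact_charter=true, redact_sample=true, retain_appeal=true, update_manifest=false); no atom is both obligatory and forbidden, so the set is consistent.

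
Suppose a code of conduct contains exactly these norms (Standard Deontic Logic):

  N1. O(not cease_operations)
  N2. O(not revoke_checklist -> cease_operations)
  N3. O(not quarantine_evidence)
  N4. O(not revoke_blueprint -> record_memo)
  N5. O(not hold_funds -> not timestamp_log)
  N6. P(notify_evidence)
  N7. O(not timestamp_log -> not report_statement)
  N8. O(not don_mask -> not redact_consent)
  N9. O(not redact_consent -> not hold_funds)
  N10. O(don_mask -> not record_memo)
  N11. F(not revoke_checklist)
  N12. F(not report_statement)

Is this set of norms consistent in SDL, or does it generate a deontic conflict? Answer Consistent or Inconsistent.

Premise 2 is O(not revoke_checklist -> cease_operations), but O(not revoke_checklist) is not derivable from the premises, so it does not yield O(cease_operations).
So O(cease_operations) is not derivable, and the apparent clash with O(not cease_operations) does not arise.
A world satisfying every obligation exists (e.g. cease_operations=false, don_mask=true, hold_funds=true, notify_evidence=false, quarantine_evidence=false, record_memo=false, redact_consent=true, report_statement=true, revoke_blueprint=true, revoke_checklist=true, timestamp_log=true); no atom is both obligatory and forbidden, so the set is consistent.

Consistent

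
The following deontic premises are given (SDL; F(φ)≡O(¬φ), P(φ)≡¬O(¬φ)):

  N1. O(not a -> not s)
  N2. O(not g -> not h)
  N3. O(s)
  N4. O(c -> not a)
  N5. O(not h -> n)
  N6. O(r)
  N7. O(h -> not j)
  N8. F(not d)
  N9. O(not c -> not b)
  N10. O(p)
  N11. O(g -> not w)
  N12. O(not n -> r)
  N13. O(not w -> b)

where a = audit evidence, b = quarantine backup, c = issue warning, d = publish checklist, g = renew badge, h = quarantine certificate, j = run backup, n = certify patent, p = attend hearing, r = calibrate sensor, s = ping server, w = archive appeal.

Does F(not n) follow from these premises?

Premise 3 states O(s) outright.
Premise 1 is O(not a -> not s); contrapositively O(s -> a). Since O(s) holds, K gives O(a).
Premise 4, O(c -> not a), contraposes to O(a -> not c); with O(a) we get O(not c).
From O(not c) and premise 9, O(not c -> not b), we obtain O(not b).
Premise 13 is O(not w -> b); contrapositively O(not b -> w). Since O(not b) holds, K gives O(w).
Premise 11 is O(g -> not w); contrapositively O(w -> not g). Since O(w) holds, K gives O(not g).
Premise 2 is O(not g -> not h); since O(not g), deontic closure gives O(not h).
From O(not h) and premise 5, O(not h -> n), we obtain O(n).
Premises 6, 7, 8, 10, 12 do not contribute to this derivation.
So O(n) holds, i.e. F(not n). The claim follows.

Yes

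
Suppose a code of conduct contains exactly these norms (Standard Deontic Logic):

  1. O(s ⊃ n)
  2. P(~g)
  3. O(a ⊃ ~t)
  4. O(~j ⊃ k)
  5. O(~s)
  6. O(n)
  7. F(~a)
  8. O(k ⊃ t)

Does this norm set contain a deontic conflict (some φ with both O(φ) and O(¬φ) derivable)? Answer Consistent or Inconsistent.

Consistent

Premise 1 is O(s ⊃ n); even if O(n) held, inferring O(s) would be affirming the consequent — invalid.
So O(s) is not derivable, and the apparent clash with O(~s) does not arise.
A world satisfying every obligation exists (e.g. a=true, g=false, j=true, k=false, n=true, s=false, t=false); no atom is both obligatory and forbidden, so the set is consistent.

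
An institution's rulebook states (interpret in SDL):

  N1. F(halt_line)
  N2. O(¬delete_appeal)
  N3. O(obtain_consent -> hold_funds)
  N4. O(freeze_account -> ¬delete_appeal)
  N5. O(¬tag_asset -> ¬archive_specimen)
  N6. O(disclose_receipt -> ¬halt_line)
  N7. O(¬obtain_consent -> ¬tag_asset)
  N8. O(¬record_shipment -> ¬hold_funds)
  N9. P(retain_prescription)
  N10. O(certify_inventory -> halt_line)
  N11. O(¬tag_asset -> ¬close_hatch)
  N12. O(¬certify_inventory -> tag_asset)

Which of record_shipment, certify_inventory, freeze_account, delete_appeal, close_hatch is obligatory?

record_shipment

F(halt_line) at premise 1 means O(¬halt_line).
The contrapositive of premise 10 (O(certify_inventory -> halt_line)) is O(¬halt_line -> ¬certify_inventory), and O(¬halt_line) is already established, so O(¬certify_inventory).
With premise 12, O(¬certify_inventory -> tag_asset), the K-axiom yields O(tag_asset).
Premise 7, O(¬obtain_consent -> ¬tag_asset), contraposes to O(tag_asset -> obtain_consent); with O(tag_asset) we get O(obtain_consent).
With premise 3, O(obtain_consent -> hold_funds), the K-axiom yields O(hold_funds).
The contrapositive of premise 8 (O(¬record_shipment -> ¬hold_funds)) is O(hold_funds -> record_shipment), and O(hold_funds) is already established, so O(record_shipment).
So O(record_shipment) holds — record_shipment is obligatory. None of the other listed options is made obligatory by any chain of premises.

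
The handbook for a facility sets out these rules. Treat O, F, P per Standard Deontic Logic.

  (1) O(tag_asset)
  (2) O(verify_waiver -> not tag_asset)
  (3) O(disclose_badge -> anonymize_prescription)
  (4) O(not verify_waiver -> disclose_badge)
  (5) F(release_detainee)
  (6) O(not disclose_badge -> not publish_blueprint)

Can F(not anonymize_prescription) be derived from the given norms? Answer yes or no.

Premise 1 states O(tag_asset) outright.
Premise 2, O(verify_waiver -> not tag_asset), contraposes to O(tag_asset -> not verify_waiver); with O(tag_asset) we get O(not verify_waiver).
Applying K to premise 4 (O(not verify_waiver -> disclose_badge)) and O(not verify_waiver) yields O(disclose_badge).
From O(disclose_badge) and premise 3, O(disclose_badge -> anonymize_prescription), we obtain O(anonymize_prescription).
Premises 5, 6 do not contribute to this derivation.
So O(anonymize_prescription) holds, i.e. F(not anonymize_prescription). The claim follows.

Yes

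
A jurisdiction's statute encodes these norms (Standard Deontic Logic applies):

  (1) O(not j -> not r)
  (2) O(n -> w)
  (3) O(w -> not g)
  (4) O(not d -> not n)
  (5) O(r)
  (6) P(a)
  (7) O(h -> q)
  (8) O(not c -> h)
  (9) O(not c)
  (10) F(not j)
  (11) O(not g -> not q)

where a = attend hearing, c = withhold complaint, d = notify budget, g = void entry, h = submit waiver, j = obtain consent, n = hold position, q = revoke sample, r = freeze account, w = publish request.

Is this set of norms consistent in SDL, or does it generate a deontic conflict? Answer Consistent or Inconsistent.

Premise 1 is O(not j -> not r), but O(not j) is not derivable from the premises, so it does not yield O(not r).
So O(not r) is not derivable, and the apparent clash with O(r) does not arise.
A world satisfying every obligation exists (e.g. a=false, c=false, d=false, g=true, h=true, j=true, n=false, q=true, r=true, w=false); no atom is both obligatory and forbidden, so the set is consistent.

Consistent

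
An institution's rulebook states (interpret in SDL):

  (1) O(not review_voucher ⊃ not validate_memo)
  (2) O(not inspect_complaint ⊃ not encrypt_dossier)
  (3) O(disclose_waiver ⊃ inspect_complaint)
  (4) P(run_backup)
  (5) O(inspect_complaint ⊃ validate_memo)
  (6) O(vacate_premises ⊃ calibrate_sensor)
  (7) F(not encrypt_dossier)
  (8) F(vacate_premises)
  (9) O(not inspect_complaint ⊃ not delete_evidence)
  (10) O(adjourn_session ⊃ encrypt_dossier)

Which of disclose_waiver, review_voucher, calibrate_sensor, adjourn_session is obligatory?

review_voucher

F(not encrypt_dossier) at premise 7 means O(encrypt_dossier).
Premise 2, O(not inspect_complaint ⊃ not encrypt_dossier), contraposes to O(encrypt_dossier ⊃ inspect_complaint); with O(encrypt_dossier) we get O(inspect_complaint).
Premise 5 is O(inspect_complaint ⊃ validate_memo); since O(inspect_complaint), deontic closure gives O(validate_memo).
Premise 1 is O(not review_voucher ⊃ not validate_memo); contrapositively O(validate_memo ⊃ review_voucher). Since O(validate_memo) holds, K gives O(review_voucher).
So O(review_voucher) holds — review_voucher is obligatory. None of the other listed options is made obligatory by any chain of premises.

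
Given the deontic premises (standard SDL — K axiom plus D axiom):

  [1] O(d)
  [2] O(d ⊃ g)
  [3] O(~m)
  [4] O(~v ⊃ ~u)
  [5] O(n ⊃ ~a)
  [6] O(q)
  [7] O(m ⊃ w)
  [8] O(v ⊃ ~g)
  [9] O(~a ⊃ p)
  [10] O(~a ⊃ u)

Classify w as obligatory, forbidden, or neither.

Neither

Premise 7 is O(m ⊃ w), but O(m) is not derivable from the premises, so it does not yield O(w).
No premise or chain of K-axiom applications forces O(w), and none forces O(~w). So w is neither obligatory nor forbidden under these norms.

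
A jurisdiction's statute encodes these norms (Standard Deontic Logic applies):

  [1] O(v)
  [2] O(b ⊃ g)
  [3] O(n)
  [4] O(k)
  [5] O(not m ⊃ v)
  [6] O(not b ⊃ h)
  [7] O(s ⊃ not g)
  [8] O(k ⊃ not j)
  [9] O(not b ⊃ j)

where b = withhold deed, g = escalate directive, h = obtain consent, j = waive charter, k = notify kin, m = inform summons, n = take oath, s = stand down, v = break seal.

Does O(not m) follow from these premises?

No

Premise 5 is O(not m ⊃ v); even if O(v) held, inferring O(not m) would be affirming the consequent — invalid.
No other premise forces O(not m). An ideal world satisfying every premise can still have not m false, so O(not m) is not derivable.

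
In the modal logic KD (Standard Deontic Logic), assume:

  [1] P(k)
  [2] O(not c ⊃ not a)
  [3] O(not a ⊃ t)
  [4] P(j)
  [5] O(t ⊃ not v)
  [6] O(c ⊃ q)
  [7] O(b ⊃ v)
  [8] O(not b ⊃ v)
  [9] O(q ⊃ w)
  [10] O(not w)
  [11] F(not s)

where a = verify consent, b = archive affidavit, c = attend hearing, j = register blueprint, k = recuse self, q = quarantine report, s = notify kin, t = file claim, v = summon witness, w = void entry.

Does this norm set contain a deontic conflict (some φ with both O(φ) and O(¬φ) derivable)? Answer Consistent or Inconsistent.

By case analysis on b: premise 7 gives O(b ⊃ v) and premise 8 gives O(not b ⊃ v), so O(v) either way.
Premise 5, O(t ⊃ not v), contraposes to O(v ⊃ not t); with O(v) we get O(not t).
Premise 3, O(not a ⊃ t), contraposes to O(not t ⊃ a); with O(not t) we get O(a).
Premise 2, O(not c ⊃ not a), contraposes to O(a ⊃ c); with O(a) we get O(c).
Applying K to premise 6 (O(c ⊃ q)) and O(c) yields O(q).
Applying K to premise 9 (O(q ⊃ w)) and O(q) yields O(w).
But premise 10 directly asserts O(not w).
We now have both O(w) and O(not w) — w is simultaneously obligatory and forbidden, violating the D-axiom.

Inconsistent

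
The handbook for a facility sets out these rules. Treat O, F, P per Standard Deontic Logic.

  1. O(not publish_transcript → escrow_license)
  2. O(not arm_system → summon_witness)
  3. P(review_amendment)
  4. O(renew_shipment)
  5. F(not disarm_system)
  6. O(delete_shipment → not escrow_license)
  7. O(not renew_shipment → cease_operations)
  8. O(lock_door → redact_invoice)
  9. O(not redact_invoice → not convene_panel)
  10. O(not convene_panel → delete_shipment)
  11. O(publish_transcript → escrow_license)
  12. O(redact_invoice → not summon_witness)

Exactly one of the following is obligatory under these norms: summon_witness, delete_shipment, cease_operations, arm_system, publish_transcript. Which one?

Premises 11 and 1 are O(publish_transcript → escrow_license) and O(not publish_transcript → escrow_license); every ideal world satisfies publish_transcript or not publish_transcript, so in either case escrow_license holds — hence O(escrow_license).
Premise 6 is O(delete_shipment → not escrow_license); contrapositively O(escrow_license → not delete_shipment). Since O(escrow_license) holds, K gives O(not delete_shipment).
Premise 10, O(not convene_panel → delete_shipment), contraposes to O(not delete_shipment → convene_panel); with O(not delete_shipment) we get O(convene_panel).
Premise 9, O(not redact_invoice → not convene_panel), contraposes to O(convene_panel → redact_invoice); with O(convene_panel) we get O(redact_invoice).
From O(redact_invoice) and premise 12, O(redact_invoice → not summon_witness), we obtain O(not summon_witness).
Premise 2, O(not arm_system → summon_witness), contraposes to O(not summon_witness → arm_system); with O(not summon_witness) we get O(arm_system).
So O(arm_system) holds — arm_system is obligatory. None of the other listed options is made obligatory by any chain of premises.

arm_system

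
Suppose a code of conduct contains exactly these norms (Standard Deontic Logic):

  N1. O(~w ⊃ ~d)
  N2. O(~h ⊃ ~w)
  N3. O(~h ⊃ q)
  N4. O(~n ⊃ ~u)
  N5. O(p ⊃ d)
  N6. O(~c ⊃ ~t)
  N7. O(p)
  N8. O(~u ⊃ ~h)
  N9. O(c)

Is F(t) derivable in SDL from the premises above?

No

Premise 6 is O(~c ⊃ ~t), but O(~c) is not derivable from the premises, so it does not yield O(~t).
No other premise forces O(~t). An ideal world satisfying every premise can still have t true, so F(t) is not derivable.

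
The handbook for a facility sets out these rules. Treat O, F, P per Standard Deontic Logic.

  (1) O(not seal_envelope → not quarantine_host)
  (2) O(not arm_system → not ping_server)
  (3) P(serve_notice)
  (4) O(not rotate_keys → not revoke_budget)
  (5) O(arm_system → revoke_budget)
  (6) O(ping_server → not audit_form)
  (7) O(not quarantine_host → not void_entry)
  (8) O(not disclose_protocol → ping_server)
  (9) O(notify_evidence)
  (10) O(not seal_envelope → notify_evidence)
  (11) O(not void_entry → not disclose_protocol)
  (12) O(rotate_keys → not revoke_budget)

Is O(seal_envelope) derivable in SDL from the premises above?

Yes

Premises 12 and 4 are O(rotate_keys → not revoke_budget) and O(not rotate_keys → not revoke_budget); every ideal world satisfies rotate_keys or not rotate_keys, so in either case not revoke_budget holds — hence O(not revoke_budget).
Premise 5, O(arm_system → revoke_budget), contraposes to O(not revoke_budget → not arm_system); with O(not revoke_budget) we get O(not arm_system).
Applying K to premise 2 (O(not arm_system → not ping_server)) and O(not arm_system) yields O(not ping_server).
The contrapositive of premise 8 (O(not disclose_protocol → ping_server)) is O(not ping_server → disclose_protocol), and O(not ping_server) is already established, so O(disclose_protocol).
The contrapositive of premise 11 (O(not void_entry → not disclose_protocol)) is O(disclose_protocol → void_entry), and O(disclose_protocol) is already established, so O(void_entry).
Premise 7, O(not quarantine_host → not void_entry), contraposes to O(void_entry → quarantine_host); with O(void_entry) we get O(quarantine_host).
The contrapositive of premise 1 (O(not seal_envelope → not quarantine_host)) is O(quarantine_host → seal_envelope), and O(quarantine_host) is already established, so O(seal_envelope).
Premises 3, 6, 9, 10 do not contribute to this derivation.
So O(seal_envelope) follows.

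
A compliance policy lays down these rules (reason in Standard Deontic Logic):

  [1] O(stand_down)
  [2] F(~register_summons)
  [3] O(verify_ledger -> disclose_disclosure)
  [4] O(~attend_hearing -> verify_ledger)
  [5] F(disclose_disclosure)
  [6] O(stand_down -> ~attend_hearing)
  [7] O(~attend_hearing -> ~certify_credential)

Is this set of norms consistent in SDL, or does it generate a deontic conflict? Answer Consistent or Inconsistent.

Inconsistent

Premise 5, F(disclose_disclosure), is equivalent to O(~disclose_disclosure).
Premise 3, O(verify_ledger -> disclose_disclosure), contraposes to O(~disclose_disclosure -> ~verify_ledger); with O(~disclose_disclosure) we get O(~verify_ledger).
The contrapositive of premise 4 (O(~attend_hearing -> verify_ledger)) is O(~verify_ledger -> attend_hearing), and O(~verify_ledger) is already established, so O(attend_hearing).
Premise 6, O(stand_down -> ~attend_hearing), contraposes to O(attend_hearing -> ~stand_down); with O(attend_hearing) we get O(~stand_down).
Yet premise 1 states O(stand_down).
We now have both O(~stand_down) and O(stand_down) — stand_down is simultaneously obligatory and forbidden, violating the D-axiom.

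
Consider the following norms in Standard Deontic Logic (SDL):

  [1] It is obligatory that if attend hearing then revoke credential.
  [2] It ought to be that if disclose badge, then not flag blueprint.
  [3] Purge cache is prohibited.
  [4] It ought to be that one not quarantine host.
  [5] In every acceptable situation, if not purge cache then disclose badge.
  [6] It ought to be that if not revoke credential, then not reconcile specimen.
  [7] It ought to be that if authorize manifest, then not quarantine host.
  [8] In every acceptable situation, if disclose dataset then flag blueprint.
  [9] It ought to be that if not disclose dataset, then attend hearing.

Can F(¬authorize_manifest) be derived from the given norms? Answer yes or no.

No

Premise 7 is O(authorize_manifest → ¬quarantine_host); even if O(¬quarantine_host) held, inferring O(authorize_manifest) would be affirming the consequent — invalid.
No other premise forces O(authorize_manifest). An ideal world satisfying every premise can still have ¬authorize_manifest true, so F(¬authorize_manifest) is not derivable.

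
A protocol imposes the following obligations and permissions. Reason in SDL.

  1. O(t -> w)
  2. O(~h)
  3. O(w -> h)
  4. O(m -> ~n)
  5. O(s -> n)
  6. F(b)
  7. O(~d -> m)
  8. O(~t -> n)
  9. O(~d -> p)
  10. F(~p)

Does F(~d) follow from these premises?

From premise 2 we have O(~h).
Premise 3 is O(w -> h); contrapositively O(~h -> ~w). Since O(~h) holds, K gives O(~w).
Premise 1, O(t -> w), contraposes to O(~w -> ~t); with O(~w) we get O(~t).
Applying K to premise 8 (O(~t -> n)) and O(~t) yields O(n).
Premise 4 is O(m -> ~n); contrapositively O(n -> ~m). Since O(n) holds, K gives O(~m).
Premise 7, O(~d -> m), contraposes to O(~m -> d); with O(~m) we get O(d).
Premises 5, 6, 9, 10 do not contribute to this derivation.
So O(d) holds, i.e. F(~d). The claim follows.

Yes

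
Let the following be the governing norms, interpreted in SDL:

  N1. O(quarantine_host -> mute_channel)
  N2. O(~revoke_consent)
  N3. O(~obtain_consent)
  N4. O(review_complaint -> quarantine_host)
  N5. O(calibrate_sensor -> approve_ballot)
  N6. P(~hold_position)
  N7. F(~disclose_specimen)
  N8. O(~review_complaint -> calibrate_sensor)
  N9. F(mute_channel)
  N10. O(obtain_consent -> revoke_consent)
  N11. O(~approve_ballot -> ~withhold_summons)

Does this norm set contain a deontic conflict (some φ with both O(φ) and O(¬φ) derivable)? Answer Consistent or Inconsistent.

Consistent

Premise 10 is O(obtain_consent -> revoke_consent), but O(obtain_consent) is not derivable from the premises, so it does not yield O(revoke_consent).
So O(revoke_consent) is not derivable, and the apparent clash with O(~revoke_consent) does not arise.
A world satisfying every obligation exists (e.g. approve_ballot=true, calibrate_sensor=true, disclose_specimen=true, hold_position=false, mute_channel=false, obtain_consent=false, quarantine_host=false, review_complaint=false, revoke_consent=false, withhold_summons=false); no atom is both obligatory and forbidden, so the set is consistent.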